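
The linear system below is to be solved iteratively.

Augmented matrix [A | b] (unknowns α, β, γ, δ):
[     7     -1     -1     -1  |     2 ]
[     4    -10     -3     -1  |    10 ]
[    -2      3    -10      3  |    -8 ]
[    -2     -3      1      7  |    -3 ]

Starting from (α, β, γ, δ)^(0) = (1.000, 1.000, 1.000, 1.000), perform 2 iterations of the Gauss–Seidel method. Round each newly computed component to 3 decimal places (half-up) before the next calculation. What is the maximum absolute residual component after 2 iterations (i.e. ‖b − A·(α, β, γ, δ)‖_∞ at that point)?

Iteration 1:
  α = (2 - (-1)·1.000 - (-1)·1.000 - (-1)·1.000) / (7) = 0.714
  β = (10 - (4)·0.714 - (-3)·1.000 - (-1)·1.000) / (-10) = -1.114
  γ = (-8 - (-2)·0.714 - (3)·-1.114 - (3)·1.000) / (-10) = 0.623
  δ = (-3 - (-2)·0.714 - (-3)·-1.114 - (1)·0.623) / (7) = -0.791
Iteration 2:
  α = (2 - (-1)·-1.114 - (-1)·0.623 - (-1)·-0.791) / (7) = 0.103
  β = (10 - (4)·0.103 - (-3)·0.623 - (-1)·-0.791) / (-10) = -1.067
  γ = (-8 - (-2)·0.103 - (3)·-1.067 - (3)·-0.791) / (-10) = 0.222
  δ = (-3 - (-2)·0.103 - (-3)·-1.067 - (1)·0.222) / (7) = -0.888
Residual b − A·x = (-0.454, -1.304, 0.291, -0.001); ∞-norm = 1.304

1.304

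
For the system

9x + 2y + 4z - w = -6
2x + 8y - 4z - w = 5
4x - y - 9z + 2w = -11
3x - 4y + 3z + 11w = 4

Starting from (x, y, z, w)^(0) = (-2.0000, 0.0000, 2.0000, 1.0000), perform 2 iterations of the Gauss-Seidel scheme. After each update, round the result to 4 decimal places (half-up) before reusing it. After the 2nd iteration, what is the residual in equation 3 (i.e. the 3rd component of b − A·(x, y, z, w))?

Iteration 1:
  x = (-6 - (2)·0.0000 - (4)·2.0000 - (-1)·1.0000) / (9) = -1.4444
  y = (5 - (2)·-1.4444 - (-4)·2.0000 - (-1)·1.0000) / (8) = 2.1111
  z = (-11 - (4)·-1.4444 - (-1)·2.1111 - (2)·1.0000) / (-9) = 0.5679
  w = (4 - (3)·-1.4444 - (-4)·2.1111 - (3)·0.5679) / (11) = 1.3704
Iteration 2:
  x = (-6 - (2)·2.1111 - (4)·0.5679 - (-1)·1.3704) / (9) = -1.2359
  y = (5 - (2)·-1.2359 - (-4)·0.5679 - (-1)·1.3704) / (8) = 1.3892
  z = (-11 - (4)·-1.2359 - (-1)·1.3892 - (2)·1.3704) / (-9) = 0.8231
  w = (4 - (3)·-1.2359 - (-4)·1.3892 - (3)·0.8231) / (11) = 0.9814
Residual b − A·x = (0.0337, 0.6320, 0.7779, -0.0002)

0.7779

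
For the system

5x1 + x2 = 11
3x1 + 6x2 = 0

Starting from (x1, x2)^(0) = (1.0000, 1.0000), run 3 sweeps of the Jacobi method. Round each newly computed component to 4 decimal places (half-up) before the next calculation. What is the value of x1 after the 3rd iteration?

2.4000

Iteration 1:
  x1 = (11 - (1)·1.0000) / (5) = 2.0000
  x2 = (0 - (3)·1.0000) / (6) = -0.5000
Iteration 2:
  x1 = (11 - (1)·-0.5000) / (5) = 2.3000
  x2 = (0 - (3)·2.0000) / (6) = -1.0000
Iteration 3:
  x1 = (11 - (1)·-1.0000) / (5) = 2.4000
  x2 = (0 - (3)·2.3000) / (6) = -1.1500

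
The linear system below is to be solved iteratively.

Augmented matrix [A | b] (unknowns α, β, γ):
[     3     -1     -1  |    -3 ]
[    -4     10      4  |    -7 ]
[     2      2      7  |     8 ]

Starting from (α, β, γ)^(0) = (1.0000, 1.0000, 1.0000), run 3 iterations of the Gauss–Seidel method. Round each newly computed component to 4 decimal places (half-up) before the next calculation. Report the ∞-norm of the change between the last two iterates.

0.1371

Iteration 1:
  α = (-3 - (-1)·1.0000 - (-1)·1.0000) / (3) = -0.3333
  β = (-7 - (-4)·-0.3333 - (4)·1.0000) / (10) = -1.2333
  γ = (8 - (2)·-0.3333 - (2)·-1.2333) / (7) = 1.5905
Iteration 2:
  α = (-3 - (-1)·-1.2333 - (-1)·1.5905) / (3) = -0.8809
  β = (-7 - (-4)·-0.8809 - (4)·1.5905) / (10) = -1.6886
  γ = (8 - (2)·-0.8809 - (2)·-1.6886) / (7) = 1.8770
Iteration 3:
  α = (-3 - (-1)·-1.6886 - (-1)·1.8770) / (3) = -0.9372
  β = (-7 - (-4)·-0.9372 - (4)·1.8770) / (10) = -1.8257
  γ = (8 - (2)·-0.9372 - (2)·-1.8257) / (7) = 1.9323
Change: (-0.0563, -0.1371, 0.0553) → max |·| = 0.1371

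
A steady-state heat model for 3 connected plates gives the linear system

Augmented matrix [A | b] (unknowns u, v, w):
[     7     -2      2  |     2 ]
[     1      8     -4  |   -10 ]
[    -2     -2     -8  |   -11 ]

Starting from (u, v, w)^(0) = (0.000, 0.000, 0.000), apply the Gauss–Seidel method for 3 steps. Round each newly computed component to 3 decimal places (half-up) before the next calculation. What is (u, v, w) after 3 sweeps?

Iteration 1:
  u = (2 - (-2)·0.000 - (2)·0.000) / (7) = 0.286
  v = (-10 - (1)·0.286 - (-4)·0.000) / (8) = -1.286
  w = (-11 - (-2)·0.286 - (-2)·-1.286) / (-8) = 1.625
Iteration 2:
  u = (2 - (-2)·-1.286 - (2)·1.625) / (7) = -0.546
  v = (-10 - (1)·-0.546 - (-4)·1.625) / (8) = -0.369
  w = (-11 - (-2)·-0.546 - (-2)·-0.369) / (-8) = 1.604
Iteration 3:
  u = (2 - (-2)·-0.369 - (2)·1.604) / (7) = -0.278
  v = (-10 - (1)·-0.278 - (-4)·1.604) / (8) = -0.413
  w = (-11 - (-2)·-0.278 - (-2)·-0.413) / (-8) = 1.548

(-0.278, -0.413, 1.548)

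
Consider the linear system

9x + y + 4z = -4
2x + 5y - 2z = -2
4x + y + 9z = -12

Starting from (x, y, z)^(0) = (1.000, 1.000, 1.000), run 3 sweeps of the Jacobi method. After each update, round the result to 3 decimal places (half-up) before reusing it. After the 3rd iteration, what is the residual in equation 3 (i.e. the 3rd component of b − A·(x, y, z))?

1.859

Iteration 1:
  x = (-4 - (1)·1.000 - (4)·1.000) / (9) = -1.000
  y = (-2 - (2)·1.000 - (-2)·1.000) / (5) = -0.400
  z = (-12 - (4)·1.000 - (1)·1.000) / (9) = -1.889
Iteration 2:
  x = (-4 - (1)·-0.400 - (4)·-1.889) / (9) = 0.440
  y = (-2 - (2)·-1.000 - (-2)·-1.889) / (5) = -0.756
  z = (-12 - (4)·-1.000 - (1)·-0.400) / (9) = -0.844
Iteration 3:
  x = (-4 - (1)·-0.756 - (4)·-0.844) / (9) = 0.015
  y = (-2 - (2)·0.440 - (-2)·-0.844) / (5) = -0.914
  z = (-12 - (4)·0.440 - (1)·-0.756) / (9) = -1.445
Residual b − A·x = (2.559, -0.350, 1.859)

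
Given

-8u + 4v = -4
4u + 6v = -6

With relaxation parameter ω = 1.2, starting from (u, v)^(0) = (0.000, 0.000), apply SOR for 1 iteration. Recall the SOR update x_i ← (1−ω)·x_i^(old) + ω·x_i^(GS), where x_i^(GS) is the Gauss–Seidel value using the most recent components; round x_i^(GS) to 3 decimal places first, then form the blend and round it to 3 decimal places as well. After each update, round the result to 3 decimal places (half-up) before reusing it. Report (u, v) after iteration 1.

(0.600, -1.680)

Iteration 1:
  u: GS value = (-4 - (4)·0.000) / (-8) = 0.500;  u ← (1−ω)·0.000 + ω·0.500 = 0.600
  v: GS value = (-6 - (4)·0.600) / (6) = -1.400;  v ← (1−ω)·0.000 + ω·-1.400 = -1.680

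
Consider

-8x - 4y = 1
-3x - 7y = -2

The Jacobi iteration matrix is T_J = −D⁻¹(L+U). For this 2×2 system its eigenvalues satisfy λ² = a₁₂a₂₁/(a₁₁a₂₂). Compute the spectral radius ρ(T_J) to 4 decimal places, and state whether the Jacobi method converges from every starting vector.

a₁₂a₂₁/(a₁₁a₂₂) = (-4)·(-3) / ((-8)·(-7)) = 0.214286
ρ = √|0.214286| = √0.214286 = 0.4629
ρ < 1, so Jacobi converges

0.4629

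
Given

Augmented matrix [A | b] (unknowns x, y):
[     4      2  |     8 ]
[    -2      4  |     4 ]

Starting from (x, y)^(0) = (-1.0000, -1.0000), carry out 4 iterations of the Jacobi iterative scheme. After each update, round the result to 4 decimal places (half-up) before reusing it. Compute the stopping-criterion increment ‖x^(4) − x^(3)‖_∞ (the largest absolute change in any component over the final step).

Iteration 1:
  x = (8 - (2)·-1.0000) / (4) = 2.5000
  y = (4 - (-2)·-1.0000) / (4) = 0.5000
Iteration 2:
  x = (8 - (2)·0.5000) / (4) = 1.7500
  y = (4 - (-2)·2.5000) / (4) = 2.2500
Iteration 3:
  x = (8 - (2)·2.2500) / (4) = 0.8750
  y = (4 - (-2)·1.7500) / (4) = 1.8750
Iteration 4:
  x = (8 - (2)·1.8750) / (4) = 1.0625
  y = (4 - (-2)·0.8750) / (4) = 1.4375
Change: (0.1875, -0.4375) → max |·| = 0.4375

0.4375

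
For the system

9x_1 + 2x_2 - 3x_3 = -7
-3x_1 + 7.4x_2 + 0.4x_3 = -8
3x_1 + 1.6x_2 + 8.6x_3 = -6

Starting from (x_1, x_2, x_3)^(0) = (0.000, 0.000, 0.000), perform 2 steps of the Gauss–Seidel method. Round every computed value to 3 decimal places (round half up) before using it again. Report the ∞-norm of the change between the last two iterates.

Iteration 1:
  x_1 = (-7 - (2)·0.000 - (-3)·0.000) / (9) = -0.778
  x_2 = (-8 - (-3)·-0.778 - (0.4)·0.000) / (7.4) = -1.396
  x_3 = (-6 - (3)·-0.778 - (1.6)·-1.396) / (8.6) = -0.167
Iteration 2:
  x_1 = (-7 - (2)·-1.396 - (-3)·-0.167) / (9) = -0.523
  x_2 = (-8 - (-3)·-0.523 - (0.4)·-0.167) / (7.4) = -1.284
  x_3 = (-6 - (3)·-0.523 - (1.6)·-1.284) / (8.6) = -0.276
Change: (0.255, 0.112, -0.109) → max |·| = 0.255

0.255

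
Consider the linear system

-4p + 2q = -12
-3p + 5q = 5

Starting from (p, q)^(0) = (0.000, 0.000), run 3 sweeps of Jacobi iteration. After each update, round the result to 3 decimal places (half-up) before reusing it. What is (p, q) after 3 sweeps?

(4.400, 3.100)

Iteration 1:
  p = (-12 - (2)·0.000) / (-4) = 3.000
  q = (5 - (-3)·0.000) / (5) = 1.000
Iteration 2:
  p = (-12 - (2)·1.000) / (-4) = 3.500
  q = (5 - (-3)·3.000) / (5) = 2.800
Iteration 3:
  p = (-12 - (2)·2.800) / (-4) = 4.400
  q = (5 - (-3)·3.500) / (5) = 3.100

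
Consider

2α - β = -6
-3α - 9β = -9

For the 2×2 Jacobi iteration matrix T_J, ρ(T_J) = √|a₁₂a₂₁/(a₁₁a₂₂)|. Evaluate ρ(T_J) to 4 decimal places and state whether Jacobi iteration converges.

a₁₂a₂₁/(a₁₁a₂₂) = (-1)·(-3) / ((2)·(-9)) = -0.166667
ρ = √|-0.166667| = √0.166667 = 0.4082
ρ < 1, so Jacobi converges

0.4082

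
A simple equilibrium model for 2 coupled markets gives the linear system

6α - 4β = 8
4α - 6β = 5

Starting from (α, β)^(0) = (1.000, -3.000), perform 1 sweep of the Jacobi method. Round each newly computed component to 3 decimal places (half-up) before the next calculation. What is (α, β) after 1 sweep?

(-0.667, -0.167)

Iteration 1:
  α = (8 - (-4)·-3.000) / (6) = -0.667
  β = (5 - (4)·1.000) / (-6) = -0.167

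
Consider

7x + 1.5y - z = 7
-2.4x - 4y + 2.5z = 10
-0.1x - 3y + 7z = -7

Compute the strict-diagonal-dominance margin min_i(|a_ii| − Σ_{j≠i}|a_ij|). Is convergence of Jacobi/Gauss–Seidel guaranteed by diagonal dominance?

-0.9

row 1: |7| − (1.5+1) = 4.5
row 2: |-4| − (2.4+2.5) = -0.9
row 3: |7| − (0.1+3) = 3.9
minimum over rows = -0.9 → not strictly diagonally dominant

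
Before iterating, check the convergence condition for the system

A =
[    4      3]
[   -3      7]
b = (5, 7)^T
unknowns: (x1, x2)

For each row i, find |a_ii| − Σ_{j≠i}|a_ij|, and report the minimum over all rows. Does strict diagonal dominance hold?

1

row 1: |4| − (3) = 1
row 2: |7| − (3) = 4
minimum over rows = 1 → strictly diagonally dominant (convergence guaranteed)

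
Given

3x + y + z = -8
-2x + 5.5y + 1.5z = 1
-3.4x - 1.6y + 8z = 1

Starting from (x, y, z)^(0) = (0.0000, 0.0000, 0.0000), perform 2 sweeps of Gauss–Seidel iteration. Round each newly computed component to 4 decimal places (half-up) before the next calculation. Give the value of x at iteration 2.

Iteration 1:
  x = (-8 - (1)·0.0000 - (1)·0.0000) / (3) = -2.6667
  y = (1 - (-2)·-2.6667 - (1.5)·0.0000) / (5.5) = -0.7879
  z = (1 - (-3.4)·-2.6667 - (-1.6)·-0.7879) / (8) = -1.1659
Iteration 2:
  x = (-8 - (1)·-0.7879 - (1)·-1.1659) / (3) = -2.0154
  y = (1 - (-2)·-2.0154 - (1.5)·-1.1659) / (5.5) = -0.2331
  z = (1 - (-3.4)·-2.0154 - (-1.6)·-0.2331) / (8) = -0.7782

-2.0154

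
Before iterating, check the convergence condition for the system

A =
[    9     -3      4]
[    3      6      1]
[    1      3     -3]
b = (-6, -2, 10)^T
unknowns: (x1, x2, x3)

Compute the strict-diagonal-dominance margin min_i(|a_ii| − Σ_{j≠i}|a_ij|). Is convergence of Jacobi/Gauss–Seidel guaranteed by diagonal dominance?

row 1: |9| − (3+4) = 2
row 2: |6| − (3+1) = 2
row 3: |-3| − (1+3) = -1
minimum over rows = -1 → not strictly diagonally dominant

-1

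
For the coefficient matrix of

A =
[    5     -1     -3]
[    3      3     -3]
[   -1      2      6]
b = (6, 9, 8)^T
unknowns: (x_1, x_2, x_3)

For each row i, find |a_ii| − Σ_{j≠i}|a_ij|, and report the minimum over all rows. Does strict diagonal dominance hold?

row 1: |5| − (1+3) = 1
row 2: |3| − (3+3) = -3
row 3: |6| − (1+2) = 3
minimum over rows = -3 → not strictly diagonally dominant

-3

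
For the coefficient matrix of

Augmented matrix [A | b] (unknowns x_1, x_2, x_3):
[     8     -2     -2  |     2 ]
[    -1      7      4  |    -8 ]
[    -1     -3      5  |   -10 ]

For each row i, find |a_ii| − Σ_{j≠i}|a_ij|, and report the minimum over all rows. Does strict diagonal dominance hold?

1

row 1: |8| − (2+2) = 4
row 2: |7| − (1+4) = 2
row 3: |5| − (1+3) = 1
minimum over rows = 1 → strictly diagonally dominant (convergence guaranteed)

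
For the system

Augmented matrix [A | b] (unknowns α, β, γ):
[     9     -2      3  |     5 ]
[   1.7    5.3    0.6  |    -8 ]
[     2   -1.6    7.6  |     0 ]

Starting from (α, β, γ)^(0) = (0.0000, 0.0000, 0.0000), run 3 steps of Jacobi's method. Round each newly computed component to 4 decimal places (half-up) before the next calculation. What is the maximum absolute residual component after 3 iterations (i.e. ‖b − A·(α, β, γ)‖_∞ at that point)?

Iteration 1:
  α = (5 - (-2)·0.0000 - (3)·0.0000) / (9) = 0.5556
  β = (-8 - (1.7)·0.0000 - (0.6)·0.0000) / (5.3) = -1.5094
  γ = (0 - (2)·0.0000 - (-1.6)·0.0000) / (7.6) = 0.0000
Iteration 2:
  α = (5 - (-2)·-1.5094 - (3)·0.0000) / (9) = 0.2201
  β = (-8 - (1.7)·0.5556 - (0.6)·0.0000) / (5.3) = -1.6876
  γ = (0 - (2)·0.5556 - (-1.6)·-1.5094) / (7.6) = -0.4640
Iteration 3:
  α = (5 - (-2)·-1.6876 - (3)·-0.4640) / (9) = 0.3352
  β = (-8 - (1.7)·0.2201 - (0.6)·-0.4640) / (5.3) = -1.5275
  γ = (0 - (2)·0.2201 - (-1.6)·-1.6876) / (7.6) = -0.4132
Residual b − A·x = (0.1678, -0.2262, 0.0259); ∞-norm = 0.2262

0.2262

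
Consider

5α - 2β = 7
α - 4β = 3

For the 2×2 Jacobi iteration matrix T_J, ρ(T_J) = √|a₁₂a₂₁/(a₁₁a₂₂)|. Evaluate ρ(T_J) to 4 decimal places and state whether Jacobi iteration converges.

0.3162

a₁₂a₂₁/(a₁₁a₂₂) = (-2)·(1) / ((5)·(-4)) = 0.100000
ρ = √|0.100000| = √0.100000 = 0.3162
ρ < 1, so Jacobi converges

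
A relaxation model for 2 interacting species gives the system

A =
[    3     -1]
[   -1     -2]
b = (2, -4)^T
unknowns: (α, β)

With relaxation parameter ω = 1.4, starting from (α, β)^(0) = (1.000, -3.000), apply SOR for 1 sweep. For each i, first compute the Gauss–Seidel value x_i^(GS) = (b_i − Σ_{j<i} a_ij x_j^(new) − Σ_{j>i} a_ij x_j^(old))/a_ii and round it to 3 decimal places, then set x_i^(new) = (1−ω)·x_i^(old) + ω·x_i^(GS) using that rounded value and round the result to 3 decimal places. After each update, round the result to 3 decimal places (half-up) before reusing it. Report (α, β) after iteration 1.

Iteration 1:
  α: GS value = (2 - (-1)·-3.000) / (3) = -0.333;  α ← (1−ω)·1.000 + ω·-0.333 = -0.866
  β: GS value = (-4 - (-1)·-0.866) / (-2) = 2.433;  β ← (1−ω)·-3.000 + ω·2.433 = 4.606

(-0.866, 4.606)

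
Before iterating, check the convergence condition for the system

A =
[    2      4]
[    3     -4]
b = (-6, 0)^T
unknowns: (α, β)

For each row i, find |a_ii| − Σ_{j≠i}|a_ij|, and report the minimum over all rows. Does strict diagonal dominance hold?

row 1: |2| − (4) = -2
row 2: |-4| − (3) = 1
minimum over rows = -2 → not strictly diagonally dominant

-2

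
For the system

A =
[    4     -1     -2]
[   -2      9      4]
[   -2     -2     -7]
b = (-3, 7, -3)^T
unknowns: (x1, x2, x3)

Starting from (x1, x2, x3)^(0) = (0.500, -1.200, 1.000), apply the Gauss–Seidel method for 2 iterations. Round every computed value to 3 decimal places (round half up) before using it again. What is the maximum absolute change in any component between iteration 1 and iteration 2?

Iteration 1:
  x1 = (-3 - (-1)·-1.200 - (-2)·1.000) / (4) = -0.550
  x2 = (7 - (-2)·-0.550 - (4)·1.000) / (9) = 0.211
  x3 = (-3 - (-2)·-0.550 - (-2)·0.211) / (-7) = 0.525
Iteration 2:
  x1 = (-3 - (-1)·0.211 - (-2)·0.525) / (4) = -0.435
  x2 = (7 - (-2)·-0.435 - (4)·0.525) / (9) = 0.448
  x3 = (-3 - (-2)·-0.435 - (-2)·0.448) / (-7) = 0.425
Change: (0.115, 0.237, -0.100) → max |·| = 0.237

0.237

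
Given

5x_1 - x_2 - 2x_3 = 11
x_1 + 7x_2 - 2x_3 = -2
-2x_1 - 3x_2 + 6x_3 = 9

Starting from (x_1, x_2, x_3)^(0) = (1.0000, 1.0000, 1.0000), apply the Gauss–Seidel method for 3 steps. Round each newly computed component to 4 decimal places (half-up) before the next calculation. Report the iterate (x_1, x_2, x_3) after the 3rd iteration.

(3.1705, -0.0342, 2.5397)

Iteration 1:
  x_1 = (11 - (-1)·1.0000 - (-2)·1.0000) / (5) = 2.8000
  x_2 = (-2 - (1)·2.8000 - (-2)·1.0000) / (7) = -0.4000
  x_3 = (9 - (-2)·2.8000 - (-3)·-0.4000) / (6) = 2.2333
Iteration 2:
  x_1 = (11 - (-1)·-0.4000 - (-2)·2.2333) / (5) = 3.0133
  x_2 = (-2 - (1)·3.0133 - (-2)·2.2333) / (7) = -0.0781
  x_3 = (9 - (-2)·3.0133 - (-3)·-0.0781) / (6) = 2.4654
Iteration 3:
  x_1 = (11 - (-1)·-0.0781 - (-2)·2.4654) / (5) = 3.1705
  x_2 = (-2 - (1)·3.1705 - (-2)·2.4654) / (7) = -0.0342
  x_3 = (9 - (-2)·3.1705 - (-3)·-0.0342) / (6) = 2.5397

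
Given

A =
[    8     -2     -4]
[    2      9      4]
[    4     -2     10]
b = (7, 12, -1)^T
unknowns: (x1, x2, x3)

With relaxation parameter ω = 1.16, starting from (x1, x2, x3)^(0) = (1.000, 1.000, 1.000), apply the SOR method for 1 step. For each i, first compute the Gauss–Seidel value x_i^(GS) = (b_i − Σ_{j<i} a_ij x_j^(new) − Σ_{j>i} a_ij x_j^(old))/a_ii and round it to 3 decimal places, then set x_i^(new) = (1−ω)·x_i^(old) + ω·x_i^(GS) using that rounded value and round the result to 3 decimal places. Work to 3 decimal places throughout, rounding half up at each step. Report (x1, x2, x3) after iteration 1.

Iteration 1:
  x1: GS value = (7 - (-2)·1.000 - (-4)·1.000) / (8) = 1.625;  x1 ← (1−ω)·1.000 + ω·1.625 = 1.725
  x2: GS value = (12 - (2)·1.725 - (4)·1.000) / (9) = 0.506;  x2 ← (1−ω)·1.000 + ω·0.506 = 0.427
  x3: GS value = (-1 - (4)·1.725 - (-2)·0.427) / (10) = -0.705;  x3 ← (1−ω)·1.000 + ω·-0.705 = -0.978

(1.725, 0.427, -0.978)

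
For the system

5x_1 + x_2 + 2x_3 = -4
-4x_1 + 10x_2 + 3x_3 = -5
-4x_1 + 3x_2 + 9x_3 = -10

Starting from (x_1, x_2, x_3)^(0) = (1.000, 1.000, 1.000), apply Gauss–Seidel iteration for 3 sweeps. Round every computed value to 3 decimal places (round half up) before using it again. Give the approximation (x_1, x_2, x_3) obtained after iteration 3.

Iteration 1:
  x_1 = (-4 - (1)·1.000 - (2)·1.000) / (5) = -1.400
  x_2 = (-5 - (-4)·-1.400 - (3)·1.000) / (10) = -1.360
  x_3 = (-10 - (-4)·-1.400 - (3)·-1.360) / (9) = -1.280
Iteration 2:
  x_1 = (-4 - (1)·-1.360 - (2)·-1.280) / (5) = -0.016
  x_2 = (-5 - (-4)·-0.016 - (3)·-1.280) / (10) = -0.122
  x_3 = (-10 - (-4)·-0.016 - (3)·-0.122) / (9) = -1.078
Iteration 3:
  x_1 = (-4 - (1)·-0.122 - (2)·-1.078) / (5) = -0.344
  x_2 = (-5 - (-4)·-0.344 - (3)·-1.078) / (10) = -0.314
  x_3 = (-10 - (-4)·-0.344 - (3)·-0.314) / (9) = -1.159

(-0.344, -0.314, -1.159)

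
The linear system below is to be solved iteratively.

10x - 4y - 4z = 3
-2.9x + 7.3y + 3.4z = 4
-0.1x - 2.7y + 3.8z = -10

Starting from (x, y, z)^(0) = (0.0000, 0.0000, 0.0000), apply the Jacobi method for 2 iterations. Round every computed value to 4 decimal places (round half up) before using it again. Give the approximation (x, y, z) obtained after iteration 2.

Iteration 1:
  x = (3 - (-4)·0.0000 - (-4)·0.0000) / (10) = 0.3000
  y = (4 - (-2.9)·0.0000 - (3.4)·0.0000) / (7.3) = 0.5479
  z = (-10 - (-0.1)·0.0000 - (-2.7)·0.0000) / (3.8) = -2.6316
Iteration 2:
  x = (3 - (-4)·0.5479 - (-4)·-2.6316) / (10) = -0.5335
  y = (4 - (-2.9)·0.3000 - (3.4)·-2.6316) / (7.3) = 1.8928
  z = (-10 - (-0.1)·0.3000 - (-2.7)·0.5479) / (3.8) = -2.2344

(-0.5335, 1.8928, -2.2344)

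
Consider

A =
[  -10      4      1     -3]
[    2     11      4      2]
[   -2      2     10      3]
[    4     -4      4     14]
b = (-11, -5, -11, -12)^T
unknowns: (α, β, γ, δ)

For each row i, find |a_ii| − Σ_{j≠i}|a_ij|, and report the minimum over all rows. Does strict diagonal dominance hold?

2

row 1: |-10| − (4+1+3) = 2
row 2: |11| − (2+4+2) = 3
row 3: |10| − (2+2+3) = 3
row 4: |14| − (4+4+4) = 2
minimum over rows = 2 → strictly diagonally dominant (convergence guaranteed)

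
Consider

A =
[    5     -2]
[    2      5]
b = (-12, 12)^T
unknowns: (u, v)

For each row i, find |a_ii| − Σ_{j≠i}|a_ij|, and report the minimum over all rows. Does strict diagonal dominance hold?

row 1: |5| − (2) = 3
row 2: |5| − (2) = 3
minimum over rows = 3 → strictly diagonally dominant (convergence guaranteed)

3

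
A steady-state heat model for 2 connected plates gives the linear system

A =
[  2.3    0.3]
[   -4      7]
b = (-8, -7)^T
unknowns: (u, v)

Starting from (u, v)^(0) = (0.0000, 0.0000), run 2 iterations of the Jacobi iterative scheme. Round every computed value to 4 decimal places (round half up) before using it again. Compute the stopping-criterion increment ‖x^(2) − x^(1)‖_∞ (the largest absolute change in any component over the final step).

Iteration 1:
  u = (-8 - (0.3)·0.0000) / (2.3) = -3.4783
  v = (-7 - (-4)·0.0000) / (7) = -1.0000
Iteration 2:
  u = (-8 - (0.3)·-1.0000) / (2.3) = -3.3478
  v = (-7 - (-4)·-3.4783) / (7) = -2.9876
Change: (0.1305, -1.9876) → max |·| = 1.9876

1.9876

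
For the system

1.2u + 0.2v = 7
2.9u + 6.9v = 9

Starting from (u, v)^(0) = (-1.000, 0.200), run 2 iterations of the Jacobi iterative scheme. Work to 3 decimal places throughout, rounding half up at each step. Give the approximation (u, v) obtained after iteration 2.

(5.546, -1.133)

Iteration 1:
  u = (7 - (0.2)·0.200) / (1.2) = 5.800
  v = (9 - (2.9)·-1.000) / (6.9) = 1.725
Iteration 2:
  u = (7 - (0.2)·1.725) / (1.2) = 5.546
  v = (9 - (2.9)·5.800) / (6.9) = -1.133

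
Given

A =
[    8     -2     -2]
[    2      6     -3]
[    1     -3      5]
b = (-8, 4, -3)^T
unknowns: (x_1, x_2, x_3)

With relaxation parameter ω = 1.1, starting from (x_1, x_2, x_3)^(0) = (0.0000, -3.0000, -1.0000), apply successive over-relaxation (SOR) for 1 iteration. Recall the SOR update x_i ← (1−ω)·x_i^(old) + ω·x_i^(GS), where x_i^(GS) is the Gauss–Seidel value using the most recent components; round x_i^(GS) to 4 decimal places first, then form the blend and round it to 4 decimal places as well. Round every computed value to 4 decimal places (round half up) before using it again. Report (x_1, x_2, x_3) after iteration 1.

(-2.2000, 1.2900, 0.7754)

Iteration 1:
  x_1: GS value = (-8 - (-2)·-3.0000 - (-2)·-1.0000) / (8) = -2.0000;  x_1 ← (1−ω)·0.0000 + ω·-2.0000 = -2.2000
  x_2: GS value = (4 - (2)·-2.2000 - (-3)·-1.0000) / (6) = 0.9000;  x_2 ← (1−ω)·-3.0000 + ω·0.9000 = 1.2900
  x_3: GS value = (-3 - (1)·-2.2000 - (-3)·1.2900) / (5) = 0.6140;  x_3 ← (1−ω)·-1.0000 + ω·0.6140 = 0.7754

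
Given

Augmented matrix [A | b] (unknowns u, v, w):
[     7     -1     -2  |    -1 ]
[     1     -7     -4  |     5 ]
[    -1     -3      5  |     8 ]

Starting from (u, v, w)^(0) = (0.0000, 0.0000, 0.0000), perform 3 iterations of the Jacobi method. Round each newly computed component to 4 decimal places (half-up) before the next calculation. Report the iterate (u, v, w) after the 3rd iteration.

(-0.0519, -1.3370, 0.6530)

Iteration 1:
  u = (-1 - (-1)·0.0000 - (-2)·0.0000) / (7) = -0.1429
  v = (5 - (1)·0.0000 - (-4)·0.0000) / (-7) = -0.7143
  w = (8 - (-1)·0.0000 - (-3)·0.0000) / (5) = 1.6000
Iteration 2:
  u = (-1 - (-1)·-0.7143 - (-2)·1.6000) / (7) = 0.2122
  v = (5 - (1)·-0.1429 - (-4)·1.6000) / (-7) = -1.6490
  w = (8 - (-1)·-0.1429 - (-3)·-0.7143) / (5) = 1.1428
Iteration 3:
  u = (-1 - (-1)·-1.6490 - (-2)·1.1428) / (7) = -0.0519
  v = (5 - (1)·0.2122 - (-4)·1.1428) / (-7) = -1.3370
  w = (8 - (-1)·0.2122 - (-3)·-1.6490) / (5) = 0.6530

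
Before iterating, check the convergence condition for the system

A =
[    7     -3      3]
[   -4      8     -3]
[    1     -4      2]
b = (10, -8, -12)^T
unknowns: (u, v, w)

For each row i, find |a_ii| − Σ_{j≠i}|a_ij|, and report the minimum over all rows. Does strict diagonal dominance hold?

row 1: |7| − (3+3) = 1
row 2: |8| − (4+3) = 1
row 3: |2| − (1+4) = -3
minimum over rows = -3 → not strictly diagonally dominant

-3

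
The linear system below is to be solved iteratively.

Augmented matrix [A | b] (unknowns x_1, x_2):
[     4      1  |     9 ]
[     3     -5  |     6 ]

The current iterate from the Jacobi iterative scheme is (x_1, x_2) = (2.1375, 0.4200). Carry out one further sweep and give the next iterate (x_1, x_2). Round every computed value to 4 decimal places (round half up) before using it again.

(2.1450, 0.0825)

One sweep:
  x_1 = (9 - (1)·0.4200) / (4) = 2.1450
  x_2 = (6 - (3)·2.1375) / (-5) = 0.0825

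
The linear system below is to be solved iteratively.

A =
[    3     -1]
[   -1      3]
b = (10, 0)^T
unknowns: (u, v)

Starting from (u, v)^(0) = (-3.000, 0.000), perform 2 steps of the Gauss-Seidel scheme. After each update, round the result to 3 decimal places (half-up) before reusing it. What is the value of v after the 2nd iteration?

1.235

Iteration 1:
  u = (10 - (-1)·0.000) / (3) = 3.333
  v = (0 - (-1)·3.333) / (3) = 1.111
Iteration 2:
  u = (10 - (-1)·1.111) / (3) = 3.704
  v = (0 - (-1)·3.704) / (3) = 1.235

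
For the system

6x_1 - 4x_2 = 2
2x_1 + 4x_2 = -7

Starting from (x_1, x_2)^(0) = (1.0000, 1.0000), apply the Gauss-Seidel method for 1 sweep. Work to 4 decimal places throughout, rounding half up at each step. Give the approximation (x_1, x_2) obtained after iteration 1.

Iteration 1:
  x_1 = (2 - (-4)·1.0000) / (6) = 1.0000
  x_2 = (-7 - (2)·1.0000) / (4) = -2.2500

(1.0000, -2.2500)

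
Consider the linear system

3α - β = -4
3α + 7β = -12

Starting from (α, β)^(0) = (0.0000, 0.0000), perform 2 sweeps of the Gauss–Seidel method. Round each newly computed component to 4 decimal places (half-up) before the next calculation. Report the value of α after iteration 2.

-1.7143

Iteration 1:
  α = (-4 - (-1)·0.0000) / (3) = -1.3333
  β = (-12 - (3)·-1.3333) / (7) = -1.1429
Iteration 2:
  α = (-4 - (-1)·-1.1429) / (3) = -1.7143
  β = (-12 - (3)·-1.7143) / (7) = -0.9796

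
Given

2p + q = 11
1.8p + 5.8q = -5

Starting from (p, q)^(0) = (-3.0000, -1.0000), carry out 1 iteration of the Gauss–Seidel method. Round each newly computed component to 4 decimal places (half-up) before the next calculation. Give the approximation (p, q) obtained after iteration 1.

Iteration 1:
  p = (11 - (1)·-1.0000) / (2) = 6.0000
  q = (-5 - (1.8)·6.0000) / (5.8) = -2.7241

(6.0000, -2.7241)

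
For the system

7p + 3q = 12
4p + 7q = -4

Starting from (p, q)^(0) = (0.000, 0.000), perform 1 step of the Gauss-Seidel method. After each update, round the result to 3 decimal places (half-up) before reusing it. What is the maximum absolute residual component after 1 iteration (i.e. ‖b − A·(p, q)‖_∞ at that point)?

4.655

Iteration 1:
  p = (12 - (3)·0.000) / (7) = 1.714
  q = (-4 - (4)·1.714) / (7) = -1.551
Residual b − A·x = (4.655, 0.001); ∞-norm = 4.655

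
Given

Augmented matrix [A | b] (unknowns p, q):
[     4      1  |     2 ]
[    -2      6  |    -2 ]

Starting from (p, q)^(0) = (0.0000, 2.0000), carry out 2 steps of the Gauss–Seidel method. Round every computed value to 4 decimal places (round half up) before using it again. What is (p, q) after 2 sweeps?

Iteration 1:
  p = (2 - (1)·2.0000) / (4) = 0.0000
  q = (-2 - (-2)·0.0000) / (6) = -0.3333
Iteration 2:
  p = (2 - (1)·-0.3333) / (4) = 0.5833
  q = (-2 - (-2)·0.5833) / (6) = -0.1389

(0.5833, -0.1389)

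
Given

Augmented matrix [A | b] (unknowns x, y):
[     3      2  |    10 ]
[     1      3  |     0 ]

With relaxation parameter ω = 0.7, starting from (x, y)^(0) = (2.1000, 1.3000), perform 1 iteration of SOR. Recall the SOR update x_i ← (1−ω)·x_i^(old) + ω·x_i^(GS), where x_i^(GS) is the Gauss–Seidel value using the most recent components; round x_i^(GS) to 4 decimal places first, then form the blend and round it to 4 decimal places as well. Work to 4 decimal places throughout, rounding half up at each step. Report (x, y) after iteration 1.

Iteration 1:
  x: GS value = (10 - (2)·1.3000) / (3) = 2.4667;  x ← (1−ω)·2.1000 + ω·2.4667 = 2.3567
  y: GS value = (0 - (1)·2.3567) / (3) = -0.7856;  y ← (1−ω)·1.3000 + ω·-0.7856 = -0.1599

(2.3567, -0.1599)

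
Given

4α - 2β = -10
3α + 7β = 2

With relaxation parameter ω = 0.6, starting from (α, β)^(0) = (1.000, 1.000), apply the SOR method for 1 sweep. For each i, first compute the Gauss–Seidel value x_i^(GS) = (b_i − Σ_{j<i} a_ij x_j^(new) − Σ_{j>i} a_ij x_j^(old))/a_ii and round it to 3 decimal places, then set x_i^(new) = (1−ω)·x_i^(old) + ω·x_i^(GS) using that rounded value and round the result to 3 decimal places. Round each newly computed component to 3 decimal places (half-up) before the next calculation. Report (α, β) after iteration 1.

(-0.800, 0.777)

Iteration 1:
  α: GS value = (-10 - (-2)·1.000) / (4) = -2.000;  α ← (1−ω)·1.000 + ω·-2.000 = -0.800
  β: GS value = (2 - (3)·-0.800) / (7) = 0.629;  β ← (1−ω)·1.000 + ω·0.629 = 0.777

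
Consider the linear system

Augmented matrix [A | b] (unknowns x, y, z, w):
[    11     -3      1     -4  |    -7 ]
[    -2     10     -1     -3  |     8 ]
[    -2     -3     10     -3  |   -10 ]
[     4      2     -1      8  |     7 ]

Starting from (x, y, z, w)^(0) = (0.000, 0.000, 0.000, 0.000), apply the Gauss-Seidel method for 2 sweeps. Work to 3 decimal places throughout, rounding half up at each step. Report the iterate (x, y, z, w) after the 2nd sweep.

(-0.038, 0.973, -0.443, 0.595)

Iteration 1:
  x = (-7 - (-3)·0.000 - (1)·0.000 - (-4)·0.000) / (11) = -0.636
  y = (8 - (-2)·-0.636 - (-1)·0.000 - (-3)·0.000) / (10) = 0.673
  z = (-10 - (-2)·-0.636 - (-3)·0.673 - (-3)·0.000) / (10) = -0.925
  w = (7 - (4)·-0.636 - (2)·0.673 - (-1)·-0.925) / (8) = 0.909
Iteration 2:
  x = (-7 - (-3)·0.673 - (1)·-0.925 - (-4)·0.909) / (11) = -0.038
  y = (8 - (-2)·-0.038 - (-1)·-0.925 - (-3)·0.909) / (10) = 0.973
  z = (-10 - (-2)·-0.038 - (-3)·0.973 - (-3)·0.909) / (10) = -0.443
  w = (7 - (4)·-0.038 - (2)·0.973 - (-1)·-0.443) / (8) = 0.595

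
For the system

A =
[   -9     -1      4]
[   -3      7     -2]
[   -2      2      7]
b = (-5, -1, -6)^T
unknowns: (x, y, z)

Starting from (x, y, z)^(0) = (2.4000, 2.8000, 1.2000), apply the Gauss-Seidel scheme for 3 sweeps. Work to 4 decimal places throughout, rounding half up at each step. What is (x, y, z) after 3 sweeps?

Iteration 1:
  x = (-5 - (-1)·2.8000 - (4)·1.2000) / (-9) = 0.7778
  y = (-1 - (-3)·0.7778 - (-2)·1.2000) / (7) = 0.5333
  z = (-6 - (-2)·0.7778 - (2)·0.5333) / (7) = -0.7873
Iteration 2:
  x = (-5 - (-1)·0.5333 - (4)·-0.7873) / (-9) = 0.1464
  y = (-1 - (-3)·0.1464 - (-2)·-0.7873) / (7) = -0.3051
  z = (-6 - (-2)·0.1464 - (2)·-0.3051) / (7) = -0.7281
Iteration 3:
  x = (-5 - (-1)·-0.3051 - (4)·-0.7281) / (-9) = 0.2659
  y = (-1 - (-3)·0.2659 - (-2)·-0.7281) / (7) = -0.2369
  z = (-6 - (-2)·0.2659 - (2)·-0.2369) / (7) = -0.7135

(0.2659, -0.2369, -0.7135)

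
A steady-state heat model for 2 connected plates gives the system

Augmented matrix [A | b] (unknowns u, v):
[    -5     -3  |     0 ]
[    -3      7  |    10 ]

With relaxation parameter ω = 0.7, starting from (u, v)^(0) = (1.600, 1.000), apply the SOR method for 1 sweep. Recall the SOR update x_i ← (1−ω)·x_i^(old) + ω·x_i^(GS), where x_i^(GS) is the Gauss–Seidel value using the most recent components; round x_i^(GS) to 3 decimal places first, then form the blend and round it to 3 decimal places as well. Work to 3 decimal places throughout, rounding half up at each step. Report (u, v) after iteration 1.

Iteration 1:
  u: GS value = (0 - (-3)·1.000) / (-5) = -0.600;  u ← (1−ω)·1.600 + ω·-0.600 = 0.060
  v: GS value = (10 - (-3)·0.060) / (7) = 1.454;  v ← (1−ω)·1.000 + ω·1.454 = 1.318

(0.060, 1.318)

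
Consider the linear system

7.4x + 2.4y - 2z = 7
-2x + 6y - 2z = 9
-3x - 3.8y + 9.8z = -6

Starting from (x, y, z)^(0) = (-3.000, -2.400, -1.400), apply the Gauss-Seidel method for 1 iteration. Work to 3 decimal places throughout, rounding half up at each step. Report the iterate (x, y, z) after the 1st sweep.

Iteration 1:
  x = (7 - (2.4)·-2.400 - (-2)·-1.400) / (7.4) = 1.346
  y = (9 - (-2)·1.346 - (-2)·-1.400) / (6) = 1.482
  z = (-6 - (-3)·1.346 - (-3.8)·1.482) / (9.8) = 0.374

(1.346, 1.482, 0.374)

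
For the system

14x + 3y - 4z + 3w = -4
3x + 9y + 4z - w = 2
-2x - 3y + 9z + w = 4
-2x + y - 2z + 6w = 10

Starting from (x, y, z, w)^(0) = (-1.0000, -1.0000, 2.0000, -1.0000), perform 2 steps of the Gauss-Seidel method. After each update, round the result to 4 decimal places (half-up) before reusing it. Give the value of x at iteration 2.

Iteration 1:
  x = (-4 - (3)·-1.0000 - (-4)·2.0000 - (3)·-1.0000) / (14) = 0.7143
  y = (2 - (3)·0.7143 - (4)·2.0000 - (-1)·-1.0000) / (9) = -1.0159
  z = (4 - (-2)·0.7143 - (-3)·-1.0159 - (1)·-1.0000) / (9) = 0.3757
  w = (10 - (-2)·0.7143 - (1)·-1.0159 - (-2)·0.3757) / (6) = 2.1993
Iteration 2:
  x = (-4 - (3)·-1.0159 - (-4)·0.3757 - (3)·2.1993) / (14) = -0.4320
  y = (2 - (3)·-0.4320 - (4)·0.3757 - (-1)·2.1993) / (9) = 0.4436
  z = (4 - (-2)·-0.4320 - (-3)·0.4436 - (1)·2.1993) / (9) = 0.2519
  w = (10 - (-2)·-0.4320 - (1)·0.4436 - (-2)·0.2519) / (6) = 1.5327

-0.4320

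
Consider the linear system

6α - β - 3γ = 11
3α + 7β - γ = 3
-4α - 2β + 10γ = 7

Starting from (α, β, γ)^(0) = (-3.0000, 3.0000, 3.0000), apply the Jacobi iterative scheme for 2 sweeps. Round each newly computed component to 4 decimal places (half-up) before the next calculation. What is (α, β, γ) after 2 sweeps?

Iteration 1:
  α = (11 - (-1)·3.0000 - (-3)·3.0000) / (6) = 3.8333
  β = (3 - (3)·-3.0000 - (-1)·3.0000) / (7) = 2.1429
  γ = (7 - (-4)·-3.0000 - (-2)·3.0000) / (10) = 0.1000
Iteration 2:
  α = (11 - (-1)·2.1429 - (-3)·0.1000) / (6) = 2.2405
  β = (3 - (3)·3.8333 - (-1)·0.1000) / (7) = -1.2000
  γ = (7 - (-4)·3.8333 - (-2)·2.1429) / (10) = 2.6619

(2.2405, -1.2000, 2.6619)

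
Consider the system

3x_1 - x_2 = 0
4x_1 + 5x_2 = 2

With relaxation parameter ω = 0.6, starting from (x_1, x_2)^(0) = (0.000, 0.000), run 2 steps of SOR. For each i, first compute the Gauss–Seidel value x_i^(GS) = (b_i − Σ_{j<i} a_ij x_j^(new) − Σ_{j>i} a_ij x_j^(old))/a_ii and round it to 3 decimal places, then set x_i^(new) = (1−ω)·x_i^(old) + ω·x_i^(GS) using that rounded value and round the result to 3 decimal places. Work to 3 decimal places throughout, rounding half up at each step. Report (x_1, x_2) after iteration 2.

Iteration 1:
  x_1: GS value = (0 - (-1)·0.000) / (3) = 0.000;  x_1 ← (1−ω)·0.000 + ω·0.000 = 0.000
  x_2: GS value = (2 - (4)·0.000) / (5) = 0.400;  x_2 ← (1−ω)·0.000 + ω·0.400 = 0.240
Iteration 2:
  x_1: GS value = (0 - (-1)·0.240) / (3) = 0.080;  x_1 ← (1−ω)·0.000 + ω·0.080 = 0.048
  x_2: GS value = (2 - (4)·0.048) / (5) = 0.362;  x_2 ← (1−ω)·0.240 + ω·0.362 = 0.313

(0.048, 0.313)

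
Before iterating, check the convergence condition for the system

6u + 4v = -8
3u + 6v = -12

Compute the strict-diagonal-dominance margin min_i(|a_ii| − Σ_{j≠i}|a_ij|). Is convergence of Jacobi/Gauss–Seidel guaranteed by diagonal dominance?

row 1: |6| − (4) = 2
row 2: |6| − (3) = 3
minimum over rows = 2 → strictly diagonally dominant (convergence guaranteed)

2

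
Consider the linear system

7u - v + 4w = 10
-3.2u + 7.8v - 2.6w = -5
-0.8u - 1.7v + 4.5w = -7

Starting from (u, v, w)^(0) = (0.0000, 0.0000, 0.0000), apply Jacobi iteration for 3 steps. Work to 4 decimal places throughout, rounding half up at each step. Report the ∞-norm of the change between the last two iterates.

0.3311

Iteration 1:
  u = (10 - (-1)·0.0000 - (4)·0.0000) / (7) = 1.4286
  v = (-5 - (-3.2)·0.0000 - (-2.6)·0.0000) / (7.8) = -0.6410
  w = (-7 - (-0.8)·0.0000 - (-1.7)·0.0000) / (4.5) = -1.5556
Iteration 2:
  u = (10 - (-1)·-0.6410 - (4)·-1.5556) / (7) = 2.2259
  v = (-5 - (-3.2)·1.4286 - (-2.6)·-1.5556) / (7.8) = -0.5735
  w = (-7 - (-0.8)·1.4286 - (-1.7)·-0.6410) / (4.5) = -1.5437
Iteration 3:
  u = (10 - (-1)·-0.5735 - (4)·-1.5437) / (7) = 2.2288
  v = (-5 - (-3.2)·2.2259 - (-2.6)·-1.5437) / (7.8) = -0.2424
  w = (-7 - (-0.8)·2.2259 - (-1.7)·-0.5735) / (4.5) = -1.3765
Change: (0.0029, 0.3311, 0.1672) → max |·| = 0.3311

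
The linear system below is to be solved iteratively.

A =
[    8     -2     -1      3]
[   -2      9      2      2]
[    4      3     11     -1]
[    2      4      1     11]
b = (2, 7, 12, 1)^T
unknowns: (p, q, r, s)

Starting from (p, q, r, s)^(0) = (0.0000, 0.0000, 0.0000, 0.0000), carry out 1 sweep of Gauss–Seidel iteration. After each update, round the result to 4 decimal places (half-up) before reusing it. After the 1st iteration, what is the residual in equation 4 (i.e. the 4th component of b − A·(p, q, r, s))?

Iteration 1:
  p = (2 - (-2)·0.0000 - (-1)·0.0000 - (3)·0.0000) / (8) = 0.2500
  q = (7 - (-2)·0.2500 - (2)·0.0000 - (2)·0.0000) / (9) = 0.8333
  r = (12 - (4)·0.2500 - (3)·0.8333 - (-1)·0.0000) / (11) = 0.7727
  s = (1 - (2)·0.2500 - (4)·0.8333 - (1)·0.7727) / (11) = -0.3278
Residual b − A·x = (3.4227, -0.8895, -0.3274, -0.0001)

-0.0001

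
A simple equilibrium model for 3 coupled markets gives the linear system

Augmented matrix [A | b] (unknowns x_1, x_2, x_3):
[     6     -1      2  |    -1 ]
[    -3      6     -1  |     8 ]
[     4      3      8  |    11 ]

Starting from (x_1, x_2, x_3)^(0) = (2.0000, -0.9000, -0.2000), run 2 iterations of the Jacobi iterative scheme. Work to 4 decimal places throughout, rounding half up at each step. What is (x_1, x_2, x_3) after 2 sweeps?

(-0.0208, 1.3271, 0.6375)

Iteration 1:
  x_1 = (-1 - (-1)·-0.9000 - (2)·-0.2000) / (6) = -0.2500
  x_2 = (8 - (-3)·2.0000 - (-1)·-0.2000) / (6) = 2.3000
  x_3 = (11 - (4)·2.0000 - (3)·-0.9000) / (8) = 0.7125
Iteration 2:
  x_1 = (-1 - (-1)·2.3000 - (2)·0.7125) / (6) = -0.0208
  x_2 = (8 - (-3)·-0.2500 - (-1)·0.7125) / (6) = 1.3271
  x_3 = (11 - (4)·-0.2500 - (3)·2.3000) / (8) = 0.6375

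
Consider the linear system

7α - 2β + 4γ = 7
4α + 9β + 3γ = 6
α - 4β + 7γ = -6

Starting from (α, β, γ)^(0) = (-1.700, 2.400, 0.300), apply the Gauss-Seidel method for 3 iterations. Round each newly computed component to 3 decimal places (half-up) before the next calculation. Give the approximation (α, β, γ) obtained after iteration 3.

(1.609, 0.252, -0.943)

Iteration 1:
  α = (7 - (-2)·2.400 - (4)·0.300) / (7) = 1.514
  β = (6 - (4)·1.514 - (3)·0.300) / (9) = -0.106
  γ = (-6 - (1)·1.514 - (-4)·-0.106) / (7) = -1.134
Iteration 2:
  α = (7 - (-2)·-0.106 - (4)·-1.134) / (7) = 1.618
  β = (6 - (4)·1.618 - (3)·-1.134) / (9) = 0.326
  γ = (-6 - (1)·1.618 - (-4)·0.326) / (7) = -0.902
Iteration 3:
  α = (7 - (-2)·0.326 - (4)·-0.902) / (7) = 1.609
  β = (6 - (4)·1.609 - (3)·-0.902) / (9) = 0.252
  γ = (-6 - (1)·1.609 - (-4)·0.252) / (7) = -0.943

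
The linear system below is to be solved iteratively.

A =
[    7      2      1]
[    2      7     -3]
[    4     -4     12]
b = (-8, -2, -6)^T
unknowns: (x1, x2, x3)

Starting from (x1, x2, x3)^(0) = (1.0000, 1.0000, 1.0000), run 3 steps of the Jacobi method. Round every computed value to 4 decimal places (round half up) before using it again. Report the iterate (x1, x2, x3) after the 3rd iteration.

(-1.1249, -0.0015, -0.1735)

Iteration 1:
  x1 = (-8 - (2)·1.0000 - (1)·1.0000) / (7) = -1.5714
  x2 = (-2 - (2)·1.0000 - (-3)·1.0000) / (7) = -0.1429
  x3 = (-6 - (4)·1.0000 - (-4)·1.0000) / (12) = -0.5000
Iteration 2:
  x1 = (-8 - (2)·-0.1429 - (1)·-0.5000) / (7) = -1.0306
  x2 = (-2 - (2)·-1.5714 - (-3)·-0.5000) / (7) = -0.0510
  x3 = (-6 - (4)·-1.5714 - (-4)·-0.1429) / (12) = -0.0238
Iteration 3:
  x1 = (-8 - (2)·-0.0510 - (1)·-0.0238) / (7) = -1.1249
  x2 = (-2 - (2)·-1.0306 - (-3)·-0.0238) / (7) = -0.0015
  x3 = (-6 - (4)·-1.0306 - (-4)·-0.0510) / (12) = -0.1735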